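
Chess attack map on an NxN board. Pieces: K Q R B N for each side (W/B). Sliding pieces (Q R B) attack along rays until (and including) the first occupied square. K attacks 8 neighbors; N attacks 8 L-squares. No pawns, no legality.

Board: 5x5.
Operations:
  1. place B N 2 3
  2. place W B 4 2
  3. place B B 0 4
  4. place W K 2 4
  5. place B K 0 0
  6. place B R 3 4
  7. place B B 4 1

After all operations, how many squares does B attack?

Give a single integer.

Op 1: place BN@(2,3)
Op 2: place WB@(4,2)
Op 3: place BB@(0,4)
Op 4: place WK@(2,4)
Op 5: place BK@(0,0)
Op 6: place BR@(3,4)
Op 7: place BB@(4,1)
Per-piece attacks for B:
  BK@(0,0): attacks (0,1) (1,0) (1,1)
  BB@(0,4): attacks (1,3) (2,2) (3,1) (4,0)
  BN@(2,3): attacks (4,4) (0,4) (3,1) (4,2) (1,1) (0,2)
  BR@(3,4): attacks (3,3) (3,2) (3,1) (3,0) (4,4) (2,4) [ray(-1,0) blocked at (2,4)]
  BB@(4,1): attacks (3,2) (2,3) (3,0) [ray(-1,1) blocked at (2,3)]
Union (16 distinct): (0,1) (0,2) (0,4) (1,0) (1,1) (1,3) (2,2) (2,3) (2,4) (3,0) (3,1) (3,2) (3,3) (4,0) (4,2) (4,4)

Answer: 16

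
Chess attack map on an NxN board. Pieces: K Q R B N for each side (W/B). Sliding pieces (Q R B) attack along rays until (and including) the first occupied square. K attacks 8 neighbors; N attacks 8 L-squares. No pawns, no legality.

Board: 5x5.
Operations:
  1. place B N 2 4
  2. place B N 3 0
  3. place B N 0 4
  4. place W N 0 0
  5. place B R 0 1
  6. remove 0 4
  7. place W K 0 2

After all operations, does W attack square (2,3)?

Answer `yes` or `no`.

Op 1: place BN@(2,4)
Op 2: place BN@(3,0)
Op 3: place BN@(0,4)
Op 4: place WN@(0,0)
Op 5: place BR@(0,1)
Op 6: remove (0,4)
Op 7: place WK@(0,2)
Per-piece attacks for W:
  WN@(0,0): attacks (1,2) (2,1)
  WK@(0,2): attacks (0,3) (0,1) (1,2) (1,3) (1,1)
W attacks (2,3): no

Answer: no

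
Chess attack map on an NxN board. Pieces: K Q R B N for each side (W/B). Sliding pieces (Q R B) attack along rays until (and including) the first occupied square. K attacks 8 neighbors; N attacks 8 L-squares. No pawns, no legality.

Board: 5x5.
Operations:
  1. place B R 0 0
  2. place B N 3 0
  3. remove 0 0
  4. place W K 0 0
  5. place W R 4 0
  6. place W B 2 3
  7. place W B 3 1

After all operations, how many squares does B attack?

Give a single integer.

Op 1: place BR@(0,0)
Op 2: place BN@(3,0)
Op 3: remove (0,0)
Op 4: place WK@(0,0)
Op 5: place WR@(4,0)
Op 6: place WB@(2,3)
Op 7: place WB@(3,1)
Per-piece attacks for B:
  BN@(3,0): attacks (4,2) (2,2) (1,1)
Union (3 distinct): (1,1) (2,2) (4,2)

Answer: 3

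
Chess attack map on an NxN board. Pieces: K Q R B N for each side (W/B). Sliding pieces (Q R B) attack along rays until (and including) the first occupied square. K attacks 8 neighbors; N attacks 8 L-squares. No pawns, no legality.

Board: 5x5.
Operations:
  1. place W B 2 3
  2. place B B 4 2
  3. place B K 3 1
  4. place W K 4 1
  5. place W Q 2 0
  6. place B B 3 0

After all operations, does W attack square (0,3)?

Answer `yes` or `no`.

Answer: no

Derivation:
Op 1: place WB@(2,3)
Op 2: place BB@(4,2)
Op 3: place BK@(3,1)
Op 4: place WK@(4,1)
Op 5: place WQ@(2,0)
Op 6: place BB@(3,0)
Per-piece attacks for W:
  WQ@(2,0): attacks (2,1) (2,2) (2,3) (3,0) (1,0) (0,0) (3,1) (1,1) (0,2) [ray(0,1) blocked at (2,3); ray(1,0) blocked at (3,0); ray(1,1) blocked at (3,1)]
  WB@(2,3): attacks (3,4) (3,2) (4,1) (1,4) (1,2) (0,1) [ray(1,-1) blocked at (4,1)]
  WK@(4,1): attacks (4,2) (4,0) (3,1) (3,2) (3,0)
W attacks (0,3): no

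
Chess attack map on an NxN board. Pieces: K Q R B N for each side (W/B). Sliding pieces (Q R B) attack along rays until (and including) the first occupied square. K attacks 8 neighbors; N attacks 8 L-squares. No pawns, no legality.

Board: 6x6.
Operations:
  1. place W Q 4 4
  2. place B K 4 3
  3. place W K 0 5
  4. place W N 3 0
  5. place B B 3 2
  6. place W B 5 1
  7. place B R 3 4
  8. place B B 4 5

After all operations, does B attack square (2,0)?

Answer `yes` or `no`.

Answer: no

Derivation:
Op 1: place WQ@(4,4)
Op 2: place BK@(4,3)
Op 3: place WK@(0,5)
Op 4: place WN@(3,0)
Op 5: place BB@(3,2)
Op 6: place WB@(5,1)
Op 7: place BR@(3,4)
Op 8: place BB@(4,5)
Per-piece attacks for B:
  BB@(3,2): attacks (4,3) (4,1) (5,0) (2,3) (1,4) (0,5) (2,1) (1,0) [ray(1,1) blocked at (4,3); ray(-1,1) blocked at (0,5)]
  BR@(3,4): attacks (3,5) (3,3) (3,2) (4,4) (2,4) (1,4) (0,4) [ray(0,-1) blocked at (3,2); ray(1,0) blocked at (4,4)]
  BK@(4,3): attacks (4,4) (4,2) (5,3) (3,3) (5,4) (5,2) (3,4) (3,2)
  BB@(4,5): attacks (5,4) (3,4) [ray(-1,-1) blocked at (3,4)]
B attacks (2,0): no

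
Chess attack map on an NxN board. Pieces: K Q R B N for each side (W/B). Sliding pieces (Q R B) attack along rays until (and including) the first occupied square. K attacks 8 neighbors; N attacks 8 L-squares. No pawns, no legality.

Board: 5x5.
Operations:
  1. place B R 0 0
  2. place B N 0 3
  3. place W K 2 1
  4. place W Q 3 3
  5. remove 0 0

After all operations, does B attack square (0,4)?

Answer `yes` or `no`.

Answer: no

Derivation:
Op 1: place BR@(0,0)
Op 2: place BN@(0,3)
Op 3: place WK@(2,1)
Op 4: place WQ@(3,3)
Op 5: remove (0,0)
Per-piece attacks for B:
  BN@(0,3): attacks (2,4) (1,1) (2,2)
B attacks (0,4): no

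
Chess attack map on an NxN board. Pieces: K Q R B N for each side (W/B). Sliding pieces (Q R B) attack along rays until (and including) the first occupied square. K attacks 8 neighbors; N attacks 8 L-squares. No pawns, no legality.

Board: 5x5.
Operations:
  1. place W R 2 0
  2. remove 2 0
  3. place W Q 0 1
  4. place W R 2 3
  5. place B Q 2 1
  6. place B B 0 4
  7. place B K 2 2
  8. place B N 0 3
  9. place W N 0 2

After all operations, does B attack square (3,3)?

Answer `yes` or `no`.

Op 1: place WR@(2,0)
Op 2: remove (2,0)
Op 3: place WQ@(0,1)
Op 4: place WR@(2,3)
Op 5: place BQ@(2,1)
Op 6: place BB@(0,4)
Op 7: place BK@(2,2)
Op 8: place BN@(0,3)
Op 9: place WN@(0,2)
Per-piece attacks for B:
  BN@(0,3): attacks (2,4) (1,1) (2,2)
  BB@(0,4): attacks (1,3) (2,2) [ray(1,-1) blocked at (2,2)]
  BQ@(2,1): attacks (2,2) (2,0) (3,1) (4,1) (1,1) (0,1) (3,2) (4,3) (3,0) (1,2) (0,3) (1,0) [ray(0,1) blocked at (2,2); ray(-1,0) blocked at (0,1); ray(-1,1) blocked at (0,3)]
  BK@(2,2): attacks (2,3) (2,1) (3,2) (1,2) (3,3) (3,1) (1,3) (1,1)
B attacks (3,3): yes

Answer: yes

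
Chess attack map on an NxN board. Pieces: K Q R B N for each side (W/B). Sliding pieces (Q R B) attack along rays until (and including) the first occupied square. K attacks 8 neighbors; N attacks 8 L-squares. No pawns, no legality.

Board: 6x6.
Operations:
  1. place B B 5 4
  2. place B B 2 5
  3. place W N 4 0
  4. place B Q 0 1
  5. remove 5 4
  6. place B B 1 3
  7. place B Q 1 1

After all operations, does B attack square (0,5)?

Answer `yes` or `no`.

Answer: yes

Derivation:
Op 1: place BB@(5,4)
Op 2: place BB@(2,5)
Op 3: place WN@(4,0)
Op 4: place BQ@(0,1)
Op 5: remove (5,4)
Op 6: place BB@(1,3)
Op 7: place BQ@(1,1)
Per-piece attacks for B:
  BQ@(0,1): attacks (0,2) (0,3) (0,4) (0,5) (0,0) (1,1) (1,2) (2,3) (3,4) (4,5) (1,0) [ray(1,0) blocked at (1,1)]
  BQ@(1,1): attacks (1,2) (1,3) (1,0) (2,1) (3,1) (4,1) (5,1) (0,1) (2,2) (3,3) (4,4) (5,5) (2,0) (0,2) (0,0) [ray(0,1) blocked at (1,3); ray(-1,0) blocked at (0,1)]
  BB@(1,3): attacks (2,4) (3,5) (2,2) (3,1) (4,0) (0,4) (0,2) [ray(1,-1) blocked at (4,0)]
  BB@(2,5): attacks (3,4) (4,3) (5,2) (1,4) (0,3)
B attacks (0,5): yes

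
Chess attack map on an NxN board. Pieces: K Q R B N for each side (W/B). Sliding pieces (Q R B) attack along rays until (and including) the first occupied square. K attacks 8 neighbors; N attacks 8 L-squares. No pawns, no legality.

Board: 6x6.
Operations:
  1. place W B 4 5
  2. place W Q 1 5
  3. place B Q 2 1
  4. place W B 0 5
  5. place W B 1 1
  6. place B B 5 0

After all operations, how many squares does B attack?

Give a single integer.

Op 1: place WB@(4,5)
Op 2: place WQ@(1,5)
Op 3: place BQ@(2,1)
Op 4: place WB@(0,5)
Op 5: place WB@(1,1)
Op 6: place BB@(5,0)
Per-piece attacks for B:
  BQ@(2,1): attacks (2,2) (2,3) (2,4) (2,5) (2,0) (3,1) (4,1) (5,1) (1,1) (3,2) (4,3) (5,4) (3,0) (1,2) (0,3) (1,0) [ray(-1,0) blocked at (1,1)]
  BB@(5,0): attacks (4,1) (3,2) (2,3) (1,4) (0,5) [ray(-1,1) blocked at (0,5)]
Union (18 distinct): (0,3) (0,5) (1,0) (1,1) (1,2) (1,4) (2,0) (2,2) (2,3) (2,4) (2,5) (3,0) (3,1) (3,2) (4,1) (4,3) (5,1) (5,4)

Answer: 18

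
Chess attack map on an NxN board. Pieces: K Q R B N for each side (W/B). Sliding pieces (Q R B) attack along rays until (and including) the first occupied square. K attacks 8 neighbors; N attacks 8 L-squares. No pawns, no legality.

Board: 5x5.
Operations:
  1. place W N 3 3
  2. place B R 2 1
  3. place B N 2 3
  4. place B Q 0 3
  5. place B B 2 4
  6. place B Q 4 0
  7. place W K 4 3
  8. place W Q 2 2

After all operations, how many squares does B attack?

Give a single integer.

Answer: 20

Derivation:
Op 1: place WN@(3,3)
Op 2: place BR@(2,1)
Op 3: place BN@(2,3)
Op 4: place BQ@(0,3)
Op 5: place BB@(2,4)
Op 6: place BQ@(4,0)
Op 7: place WK@(4,3)
Op 8: place WQ@(2,2)
Per-piece attacks for B:
  BQ@(0,3): attacks (0,4) (0,2) (0,1) (0,0) (1,3) (2,3) (1,4) (1,2) (2,1) [ray(1,0) blocked at (2,3); ray(1,-1) blocked at (2,1)]
  BR@(2,1): attacks (2,2) (2,0) (3,1) (4,1) (1,1) (0,1) [ray(0,1) blocked at (2,2)]
  BN@(2,3): attacks (4,4) (0,4) (3,1) (4,2) (1,1) (0,2)
  BB@(2,4): attacks (3,3) (1,3) (0,2) [ray(1,-1) blocked at (3,3)]
  BQ@(4,0): attacks (4,1) (4,2) (4,3) (3,0) (2,0) (1,0) (0,0) (3,1) (2,2) [ray(0,1) blocked at (4,3); ray(-1,1) blocked at (2,2)]
Union (20 distinct): (0,0) (0,1) (0,2) (0,4) (1,0) (1,1) (1,2) (1,3) (1,4) (2,0) (2,1) (2,2) (2,3) (3,0) (3,1) (3,3) (4,1) (4,2) (4,3) (4,4)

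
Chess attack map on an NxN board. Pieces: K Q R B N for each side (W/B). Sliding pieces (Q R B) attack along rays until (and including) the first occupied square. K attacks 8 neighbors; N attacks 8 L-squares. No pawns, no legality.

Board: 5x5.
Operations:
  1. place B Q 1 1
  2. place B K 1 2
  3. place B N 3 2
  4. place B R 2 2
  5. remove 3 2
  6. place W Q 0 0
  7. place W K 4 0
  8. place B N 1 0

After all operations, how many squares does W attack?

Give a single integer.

Op 1: place BQ@(1,1)
Op 2: place BK@(1,2)
Op 3: place BN@(3,2)
Op 4: place BR@(2,2)
Op 5: remove (3,2)
Op 6: place WQ@(0,0)
Op 7: place WK@(4,0)
Op 8: place BN@(1,0)
Per-piece attacks for W:
  WQ@(0,0): attacks (0,1) (0,2) (0,3) (0,4) (1,0) (1,1) [ray(1,0) blocked at (1,0); ray(1,1) blocked at (1,1)]
  WK@(4,0): attacks (4,1) (3,0) (3,1)
Union (9 distinct): (0,1) (0,2) (0,3) (0,4) (1,0) (1,1) (3,0) (3,1) (4,1)

Answer: 9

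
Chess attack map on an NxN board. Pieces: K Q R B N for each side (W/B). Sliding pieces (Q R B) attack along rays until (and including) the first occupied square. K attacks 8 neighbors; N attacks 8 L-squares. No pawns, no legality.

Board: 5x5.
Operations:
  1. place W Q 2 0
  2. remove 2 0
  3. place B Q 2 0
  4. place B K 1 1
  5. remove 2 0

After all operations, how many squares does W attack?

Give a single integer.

Op 1: place WQ@(2,0)
Op 2: remove (2,0)
Op 3: place BQ@(2,0)
Op 4: place BK@(1,1)
Op 5: remove (2,0)
Per-piece attacks for W:
Union (0 distinct): (none)

Answer: 0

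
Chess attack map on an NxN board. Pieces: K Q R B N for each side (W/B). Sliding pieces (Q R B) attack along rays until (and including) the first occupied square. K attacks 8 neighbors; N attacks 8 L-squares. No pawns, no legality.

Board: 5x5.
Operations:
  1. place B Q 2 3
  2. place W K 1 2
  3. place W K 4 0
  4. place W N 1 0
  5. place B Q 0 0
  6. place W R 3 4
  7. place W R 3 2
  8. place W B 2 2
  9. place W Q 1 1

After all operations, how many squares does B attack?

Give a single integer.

Op 1: place BQ@(2,3)
Op 2: place WK@(1,2)
Op 3: place WK@(4,0)
Op 4: place WN@(1,0)
Op 5: place BQ@(0,0)
Op 6: place WR@(3,4)
Op 7: place WR@(3,2)
Op 8: place WB@(2,2)
Op 9: place WQ@(1,1)
Per-piece attacks for B:
  BQ@(0,0): attacks (0,1) (0,2) (0,3) (0,4) (1,0) (1,1) [ray(1,0) blocked at (1,0); ray(1,1) blocked at (1,1)]
  BQ@(2,3): attacks (2,4) (2,2) (3,3) (4,3) (1,3) (0,3) (3,4) (3,2) (1,4) (1,2) [ray(0,-1) blocked at (2,2); ray(1,1) blocked at (3,4); ray(1,-1) blocked at (3,2); ray(-1,-1) blocked at (1,2)]
Union (15 distinct): (0,1) (0,2) (0,3) (0,4) (1,0) (1,1) (1,2) (1,3) (1,4) (2,2) (2,4) (3,2) (3,3) (3,4) (4,3)

Answer: 15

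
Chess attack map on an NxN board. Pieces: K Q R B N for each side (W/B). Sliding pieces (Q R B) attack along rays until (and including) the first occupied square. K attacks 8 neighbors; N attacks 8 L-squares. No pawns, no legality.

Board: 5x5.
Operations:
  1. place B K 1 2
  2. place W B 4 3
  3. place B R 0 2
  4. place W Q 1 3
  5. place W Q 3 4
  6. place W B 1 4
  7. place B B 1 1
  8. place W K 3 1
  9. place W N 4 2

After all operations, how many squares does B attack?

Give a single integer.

Op 1: place BK@(1,2)
Op 2: place WB@(4,3)
Op 3: place BR@(0,2)
Op 4: place WQ@(1,3)
Op 5: place WQ@(3,4)
Op 6: place WB@(1,4)
Op 7: place BB@(1,1)
Op 8: place WK@(3,1)
Op 9: place WN@(4,2)
Per-piece attacks for B:
  BR@(0,2): attacks (0,3) (0,4) (0,1) (0,0) (1,2) [ray(1,0) blocked at (1,2)]
  BB@(1,1): attacks (2,2) (3,3) (4,4) (2,0) (0,2) (0,0) [ray(-1,1) blocked at (0,2)]
  BK@(1,2): attacks (1,3) (1,1) (2,2) (0,2) (2,3) (2,1) (0,3) (0,1)
Union (14 distinct): (0,0) (0,1) (0,2) (0,3) (0,4) (1,1) (1,2) (1,3) (2,0) (2,1) (2,2) (2,3) (3,3) (4,4)

Answer: 14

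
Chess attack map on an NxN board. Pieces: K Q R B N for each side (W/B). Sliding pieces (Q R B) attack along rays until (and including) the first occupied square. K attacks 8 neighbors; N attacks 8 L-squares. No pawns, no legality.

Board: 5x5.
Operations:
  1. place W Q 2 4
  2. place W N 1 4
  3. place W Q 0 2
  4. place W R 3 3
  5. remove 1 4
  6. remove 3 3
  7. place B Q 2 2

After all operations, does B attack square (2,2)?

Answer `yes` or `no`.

Op 1: place WQ@(2,4)
Op 2: place WN@(1,4)
Op 3: place WQ@(0,2)
Op 4: place WR@(3,3)
Op 5: remove (1,4)
Op 6: remove (3,3)
Op 7: place BQ@(2,2)
Per-piece attacks for B:
  BQ@(2,2): attacks (2,3) (2,4) (2,1) (2,0) (3,2) (4,2) (1,2) (0,2) (3,3) (4,4) (3,1) (4,0) (1,3) (0,4) (1,1) (0,0) [ray(0,1) blocked at (2,4); ray(-1,0) blocked at (0,2)]
B attacks (2,2): no

Answer: no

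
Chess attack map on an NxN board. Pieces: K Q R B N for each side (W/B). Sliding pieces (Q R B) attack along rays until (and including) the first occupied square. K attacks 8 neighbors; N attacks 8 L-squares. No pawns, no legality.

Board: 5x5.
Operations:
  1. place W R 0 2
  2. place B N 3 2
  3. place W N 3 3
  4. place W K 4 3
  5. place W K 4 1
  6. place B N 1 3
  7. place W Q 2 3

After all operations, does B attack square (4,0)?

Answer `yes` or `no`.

Op 1: place WR@(0,2)
Op 2: place BN@(3,2)
Op 3: place WN@(3,3)
Op 4: place WK@(4,3)
Op 5: place WK@(4,1)
Op 6: place BN@(1,3)
Op 7: place WQ@(2,3)
Per-piece attacks for B:
  BN@(1,3): attacks (3,4) (2,1) (3,2) (0,1)
  BN@(3,2): attacks (4,4) (2,4) (1,3) (4,0) (2,0) (1,1)
B attacks (4,0): yes

Answer: yes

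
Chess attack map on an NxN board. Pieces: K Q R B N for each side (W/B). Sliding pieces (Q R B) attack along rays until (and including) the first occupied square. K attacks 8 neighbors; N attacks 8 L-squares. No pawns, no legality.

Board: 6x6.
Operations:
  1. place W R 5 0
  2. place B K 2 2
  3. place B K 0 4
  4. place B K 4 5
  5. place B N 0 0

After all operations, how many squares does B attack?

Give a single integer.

Op 1: place WR@(5,0)
Op 2: place BK@(2,2)
Op 3: place BK@(0,4)
Op 4: place BK@(4,5)
Op 5: place BN@(0,0)
Per-piece attacks for B:
  BN@(0,0): attacks (1,2) (2,1)
  BK@(0,4): attacks (0,5) (0,3) (1,4) (1,5) (1,3)
  BK@(2,2): attacks (2,3) (2,1) (3,2) (1,2) (3,3) (3,1) (1,3) (1,1)
  BK@(4,5): attacks (4,4) (5,5) (3,5) (5,4) (3,4)
Union (17 distinct): (0,3) (0,5) (1,1) (1,2) (1,3) (1,4) (1,5) (2,1) (2,3) (3,1) (3,2) (3,3) (3,4) (3,5) (4,4) (5,4) (5,5)

Answer: 17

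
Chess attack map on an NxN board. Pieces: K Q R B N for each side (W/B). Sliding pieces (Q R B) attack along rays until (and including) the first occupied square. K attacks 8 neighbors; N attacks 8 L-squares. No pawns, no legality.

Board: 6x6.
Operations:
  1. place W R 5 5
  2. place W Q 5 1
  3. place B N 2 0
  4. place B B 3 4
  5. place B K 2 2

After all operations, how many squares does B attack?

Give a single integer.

Op 1: place WR@(5,5)
Op 2: place WQ@(5,1)
Op 3: place BN@(2,0)
Op 4: place BB@(3,4)
Op 5: place BK@(2,2)
Per-piece attacks for B:
  BN@(2,0): attacks (3,2) (4,1) (1,2) (0,1)
  BK@(2,2): attacks (2,3) (2,1) (3,2) (1,2) (3,3) (3,1) (1,3) (1,1)
  BB@(3,4): attacks (4,5) (4,3) (5,2) (2,5) (2,3) (1,2) (0,1)
Union (14 distinct): (0,1) (1,1) (1,2) (1,3) (2,1) (2,3) (2,5) (3,1) (3,2) (3,3) (4,1) (4,3) (4,5) (5,2)

Answer: 14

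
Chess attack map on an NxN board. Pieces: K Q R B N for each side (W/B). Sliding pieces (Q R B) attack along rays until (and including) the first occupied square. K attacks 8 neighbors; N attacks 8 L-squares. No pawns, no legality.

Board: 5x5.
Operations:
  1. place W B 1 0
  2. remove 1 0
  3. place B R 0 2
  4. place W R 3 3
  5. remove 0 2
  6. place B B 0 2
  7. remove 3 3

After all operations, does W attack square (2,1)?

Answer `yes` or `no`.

Op 1: place WB@(1,0)
Op 2: remove (1,0)
Op 3: place BR@(0,2)
Op 4: place WR@(3,3)
Op 5: remove (0,2)
Op 6: place BB@(0,2)
Op 7: remove (3,3)
Per-piece attacks for W:
W attacks (2,1): no

Answer: no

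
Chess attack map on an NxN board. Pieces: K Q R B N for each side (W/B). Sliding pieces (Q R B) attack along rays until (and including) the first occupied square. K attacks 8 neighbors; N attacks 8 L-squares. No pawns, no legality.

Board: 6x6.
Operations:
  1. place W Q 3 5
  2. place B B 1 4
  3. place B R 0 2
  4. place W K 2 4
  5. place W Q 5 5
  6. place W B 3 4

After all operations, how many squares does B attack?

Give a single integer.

Answer: 14

Derivation:
Op 1: place WQ@(3,5)
Op 2: place BB@(1,4)
Op 3: place BR@(0,2)
Op 4: place WK@(2,4)
Op 5: place WQ@(5,5)
Op 6: place WB@(3,4)
Per-piece attacks for B:
  BR@(0,2): attacks (0,3) (0,4) (0,5) (0,1) (0,0) (1,2) (2,2) (3,2) (4,2) (5,2)
  BB@(1,4): attacks (2,5) (2,3) (3,2) (4,1) (5,0) (0,5) (0,3)
Union (14 distinct): (0,0) (0,1) (0,3) (0,4) (0,5) (1,2) (2,2) (2,3) (2,5) (3,2) (4,1) (4,2) (5,0) (5,2)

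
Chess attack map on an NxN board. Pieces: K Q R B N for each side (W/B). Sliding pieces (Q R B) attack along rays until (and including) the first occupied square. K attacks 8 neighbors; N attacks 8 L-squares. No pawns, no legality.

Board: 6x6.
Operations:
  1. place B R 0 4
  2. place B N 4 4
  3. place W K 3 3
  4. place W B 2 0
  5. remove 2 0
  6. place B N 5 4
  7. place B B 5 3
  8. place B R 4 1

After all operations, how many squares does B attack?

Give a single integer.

Op 1: place BR@(0,4)
Op 2: place BN@(4,4)
Op 3: place WK@(3,3)
Op 4: place WB@(2,0)
Op 5: remove (2,0)
Op 6: place BN@(5,4)
Op 7: place BB@(5,3)
Op 8: place BR@(4,1)
Per-piece attacks for B:
  BR@(0,4): attacks (0,5) (0,3) (0,2) (0,1) (0,0) (1,4) (2,4) (3,4) (4,4) [ray(1,0) blocked at (4,4)]
  BR@(4,1): attacks (4,2) (4,3) (4,4) (4,0) (5,1) (3,1) (2,1) (1,1) (0,1) [ray(0,1) blocked at (4,4)]
  BN@(4,4): attacks (2,5) (5,2) (3,2) (2,3)
  BB@(5,3): attacks (4,4) (4,2) (3,1) (2,0) [ray(-1,1) blocked at (4,4)]
  BN@(5,4): attacks (3,5) (4,2) (3,3)
Union (23 distinct): (0,0) (0,1) (0,2) (0,3) (0,5) (1,1) (1,4) (2,0) (2,1) (2,3) (2,4) (2,5) (3,1) (3,2) (3,3) (3,4) (3,5) (4,0) (4,2) (4,3) (4,4) (5,1) (5,2)

Answer: 23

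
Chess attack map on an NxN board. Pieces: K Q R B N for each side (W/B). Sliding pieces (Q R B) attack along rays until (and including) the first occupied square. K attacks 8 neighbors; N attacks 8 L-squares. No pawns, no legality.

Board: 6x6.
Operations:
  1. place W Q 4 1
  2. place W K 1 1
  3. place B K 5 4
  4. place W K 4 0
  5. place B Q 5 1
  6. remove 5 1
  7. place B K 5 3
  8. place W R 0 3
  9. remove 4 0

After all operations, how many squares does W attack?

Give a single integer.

Op 1: place WQ@(4,1)
Op 2: place WK@(1,1)
Op 3: place BK@(5,4)
Op 4: place WK@(4,0)
Op 5: place BQ@(5,1)
Op 6: remove (5,1)
Op 7: place BK@(5,3)
Op 8: place WR@(0,3)
Op 9: remove (4,0)
Per-piece attacks for W:
  WR@(0,3): attacks (0,4) (0,5) (0,2) (0,1) (0,0) (1,3) (2,3) (3,3) (4,3) (5,3) [ray(1,0) blocked at (5,3)]
  WK@(1,1): attacks (1,2) (1,0) (2,1) (0,1) (2,2) (2,0) (0,2) (0,0)
  WQ@(4,1): attacks (4,2) (4,3) (4,4) (4,5) (4,0) (5,1) (3,1) (2,1) (1,1) (5,2) (5,0) (3,2) (2,3) (1,4) (0,5) (3,0) [ray(-1,0) blocked at (1,1)]
Union (27 distinct): (0,0) (0,1) (0,2) (0,4) (0,5) (1,0) (1,1) (1,2) (1,3) (1,4) (2,0) (2,1) (2,2) (2,3) (3,0) (3,1) (3,2) (3,3) (4,0) (4,2) (4,3) (4,4) (4,5) (5,0) (5,1) (5,2) (5,3)

Answer: 27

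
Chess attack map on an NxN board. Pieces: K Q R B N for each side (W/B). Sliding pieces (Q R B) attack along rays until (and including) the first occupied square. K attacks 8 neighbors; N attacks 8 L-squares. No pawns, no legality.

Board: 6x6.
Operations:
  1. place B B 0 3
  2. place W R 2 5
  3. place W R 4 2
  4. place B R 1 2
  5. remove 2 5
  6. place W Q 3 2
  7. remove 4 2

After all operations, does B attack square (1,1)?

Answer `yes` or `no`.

Answer: yes

Derivation:
Op 1: place BB@(0,3)
Op 2: place WR@(2,5)
Op 3: place WR@(4,2)
Op 4: place BR@(1,2)
Op 5: remove (2,5)
Op 6: place WQ@(3,2)
Op 7: remove (4,2)
Per-piece attacks for B:
  BB@(0,3): attacks (1,4) (2,5) (1,2) [ray(1,-1) blocked at (1,2)]
  BR@(1,2): attacks (1,3) (1,4) (1,5) (1,1) (1,0) (2,2) (3,2) (0,2) [ray(1,0) blocked at (3,2)]
B attacks (1,1): yes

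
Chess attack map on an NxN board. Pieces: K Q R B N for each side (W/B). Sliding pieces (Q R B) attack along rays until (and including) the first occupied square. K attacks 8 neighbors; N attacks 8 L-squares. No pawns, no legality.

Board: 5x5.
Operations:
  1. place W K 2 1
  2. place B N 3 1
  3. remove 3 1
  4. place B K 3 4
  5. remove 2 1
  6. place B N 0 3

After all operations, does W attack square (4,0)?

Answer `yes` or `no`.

Op 1: place WK@(2,1)
Op 2: place BN@(3,1)
Op 3: remove (3,1)
Op 4: place BK@(3,4)
Op 5: remove (2,1)
Op 6: place BN@(0,3)
Per-piece attacks for W:
W attacks (4,0): no

Answer: no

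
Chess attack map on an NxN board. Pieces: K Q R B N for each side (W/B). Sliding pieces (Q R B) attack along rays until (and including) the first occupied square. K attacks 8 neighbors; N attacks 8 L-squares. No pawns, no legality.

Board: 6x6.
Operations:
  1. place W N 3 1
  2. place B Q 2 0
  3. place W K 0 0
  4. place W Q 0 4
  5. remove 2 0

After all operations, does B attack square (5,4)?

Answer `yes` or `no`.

Answer: no

Derivation:
Op 1: place WN@(3,1)
Op 2: place BQ@(2,0)
Op 3: place WK@(0,0)
Op 4: place WQ@(0,4)
Op 5: remove (2,0)
Per-piece attacks for B:
B attacks (5,4): no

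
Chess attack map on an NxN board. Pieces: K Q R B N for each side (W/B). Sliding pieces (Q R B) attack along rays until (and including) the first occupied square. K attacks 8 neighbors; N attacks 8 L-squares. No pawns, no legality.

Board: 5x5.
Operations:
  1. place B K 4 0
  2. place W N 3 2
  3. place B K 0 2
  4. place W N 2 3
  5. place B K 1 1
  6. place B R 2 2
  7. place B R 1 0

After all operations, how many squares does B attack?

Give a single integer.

Op 1: place BK@(4,0)
Op 2: place WN@(3,2)
Op 3: place BK@(0,2)
Op 4: place WN@(2,3)
Op 5: place BK@(1,1)
Op 6: place BR@(2,2)
Op 7: place BR@(1,0)
Per-piece attacks for B:
  BK@(0,2): attacks (0,3) (0,1) (1,2) (1,3) (1,1)
  BR@(1,0): attacks (1,1) (2,0) (3,0) (4,0) (0,0) [ray(0,1) blocked at (1,1); ray(1,0) blocked at (4,0)]
  BK@(1,1): attacks (1,2) (1,0) (2,1) (0,1) (2,2) (2,0) (0,2) (0,0)
  BR@(2,2): attacks (2,3) (2,1) (2,0) (3,2) (1,2) (0,2) [ray(0,1) blocked at (2,3); ray(1,0) blocked at (3,2); ray(-1,0) blocked at (0,2)]
  BK@(4,0): attacks (4,1) (3,0) (3,1)
Union (17 distinct): (0,0) (0,1) (0,2) (0,3) (1,0) (1,1) (1,2) (1,3) (2,0) (2,1) (2,2) (2,3) (3,0) (3,1) (3,2) (4,0) (4,1)

Answer: 17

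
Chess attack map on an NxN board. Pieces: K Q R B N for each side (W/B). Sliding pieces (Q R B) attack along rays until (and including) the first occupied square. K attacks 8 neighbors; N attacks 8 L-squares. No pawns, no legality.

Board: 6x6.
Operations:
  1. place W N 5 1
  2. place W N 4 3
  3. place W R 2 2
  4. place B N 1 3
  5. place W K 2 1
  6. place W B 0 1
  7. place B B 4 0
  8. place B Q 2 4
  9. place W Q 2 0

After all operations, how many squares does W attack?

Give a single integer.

Op 1: place WN@(5,1)
Op 2: place WN@(4,3)
Op 3: place WR@(2,2)
Op 4: place BN@(1,3)
Op 5: place WK@(2,1)
Op 6: place WB@(0,1)
Op 7: place BB@(4,0)
Op 8: place BQ@(2,4)
Op 9: place WQ@(2,0)
Per-piece attacks for W:
  WB@(0,1): attacks (1,2) (2,3) (3,4) (4,5) (1,0)
  WQ@(2,0): attacks (2,1) (3,0) (4,0) (1,0) (0,0) (3,1) (4,2) (5,3) (1,1) (0,2) [ray(0,1) blocked at (2,1); ray(1,0) blocked at (4,0)]
  WK@(2,1): attacks (2,2) (2,0) (3,1) (1,1) (3,2) (3,0) (1,2) (1,0)
  WR@(2,2): attacks (2,3) (2,4) (2,1) (3,2) (4,2) (5,2) (1,2) (0,2) [ray(0,1) blocked at (2,4); ray(0,-1) blocked at (2,1)]
  WN@(4,3): attacks (5,5) (3,5) (2,4) (5,1) (3,1) (2,2)
  WN@(5,1): attacks (4,3) (3,2) (3,0)
Union (23 distinct): (0,0) (0,2) (1,0) (1,1) (1,2) (2,0) (2,1) (2,2) (2,3) (2,4) (3,0) (3,1) (3,2) (3,4) (3,5) (4,0) (4,2) (4,3) (4,5) (5,1) (5,2) (5,3) (5,5)

Answer: 23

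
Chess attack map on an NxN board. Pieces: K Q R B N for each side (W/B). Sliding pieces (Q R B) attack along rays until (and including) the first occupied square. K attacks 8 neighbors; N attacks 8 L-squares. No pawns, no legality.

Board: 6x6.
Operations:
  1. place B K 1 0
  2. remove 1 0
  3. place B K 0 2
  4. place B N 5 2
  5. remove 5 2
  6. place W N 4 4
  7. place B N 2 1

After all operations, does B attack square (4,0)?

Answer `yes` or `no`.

Op 1: place BK@(1,0)
Op 2: remove (1,0)
Op 3: place BK@(0,2)
Op 4: place BN@(5,2)
Op 5: remove (5,2)
Op 6: place WN@(4,4)
Op 7: place BN@(2,1)
Per-piece attacks for B:
  BK@(0,2): attacks (0,3) (0,1) (1,2) (1,3) (1,1)
  BN@(2,1): attacks (3,3) (4,2) (1,3) (0,2) (4,0) (0,0)
B attacks (4,0): yes

Answer: yes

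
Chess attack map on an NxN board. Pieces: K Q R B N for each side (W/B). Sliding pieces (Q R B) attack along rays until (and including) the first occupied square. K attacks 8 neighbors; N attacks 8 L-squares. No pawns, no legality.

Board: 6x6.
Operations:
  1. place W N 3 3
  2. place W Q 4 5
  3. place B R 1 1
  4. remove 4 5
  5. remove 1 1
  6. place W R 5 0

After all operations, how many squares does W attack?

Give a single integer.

Answer: 16

Derivation:
Op 1: place WN@(3,3)
Op 2: place WQ@(4,5)
Op 3: place BR@(1,1)
Op 4: remove (4,5)
Op 5: remove (1,1)
Op 6: place WR@(5,0)
Per-piece attacks for W:
  WN@(3,3): attacks (4,5) (5,4) (2,5) (1,4) (4,1) (5,2) (2,1) (1,2)
  WR@(5,0): attacks (5,1) (5,2) (5,3) (5,4) (5,5) (4,0) (3,0) (2,0) (1,0) (0,0)
Union (16 distinct): (0,0) (1,0) (1,2) (1,4) (2,0) (2,1) (2,5) (3,0) (4,0) (4,1) (4,5) (5,1) (5,2) (5,3) (5,4) (5,5)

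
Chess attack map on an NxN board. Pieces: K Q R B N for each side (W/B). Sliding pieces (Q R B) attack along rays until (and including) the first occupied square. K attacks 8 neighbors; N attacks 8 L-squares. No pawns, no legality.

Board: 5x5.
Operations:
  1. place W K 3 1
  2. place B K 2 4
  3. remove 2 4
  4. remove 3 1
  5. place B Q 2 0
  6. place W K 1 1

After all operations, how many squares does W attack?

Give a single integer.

Answer: 8

Derivation:
Op 1: place WK@(3,1)
Op 2: place BK@(2,4)
Op 3: remove (2,4)
Op 4: remove (3,1)
Op 5: place BQ@(2,0)
Op 6: place WK@(1,1)
Per-piece attacks for W:
  WK@(1,1): attacks (1,2) (1,0) (2,1) (0,1) (2,2) (2,0) (0,2) (0,0)
Union (8 distinct): (0,0) (0,1) (0,2) (1,0) (1,2) (2,0) (2,1) (2,2)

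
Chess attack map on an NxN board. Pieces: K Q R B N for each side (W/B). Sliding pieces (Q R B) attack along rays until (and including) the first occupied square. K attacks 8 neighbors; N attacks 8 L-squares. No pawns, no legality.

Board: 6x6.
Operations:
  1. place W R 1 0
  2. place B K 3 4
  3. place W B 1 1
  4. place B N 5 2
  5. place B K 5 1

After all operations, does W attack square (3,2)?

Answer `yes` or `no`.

Op 1: place WR@(1,0)
Op 2: place BK@(3,4)
Op 3: place WB@(1,1)
Op 4: place BN@(5,2)
Op 5: place BK@(5,1)
Per-piece attacks for W:
  WR@(1,0): attacks (1,1) (2,0) (3,0) (4,0) (5,0) (0,0) [ray(0,1) blocked at (1,1)]
  WB@(1,1): attacks (2,2) (3,3) (4,4) (5,5) (2,0) (0,2) (0,0)
W attacks (3,2): no

Answer: no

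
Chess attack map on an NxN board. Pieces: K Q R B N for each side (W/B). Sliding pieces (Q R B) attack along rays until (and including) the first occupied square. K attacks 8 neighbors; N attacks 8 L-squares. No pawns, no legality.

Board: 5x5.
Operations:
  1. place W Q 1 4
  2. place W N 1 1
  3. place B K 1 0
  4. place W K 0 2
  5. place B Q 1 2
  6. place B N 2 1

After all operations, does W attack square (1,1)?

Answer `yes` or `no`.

Answer: yes

Derivation:
Op 1: place WQ@(1,4)
Op 2: place WN@(1,1)
Op 3: place BK@(1,0)
Op 4: place WK@(0,2)
Op 5: place BQ@(1,2)
Op 6: place BN@(2,1)
Per-piece attacks for W:
  WK@(0,2): attacks (0,3) (0,1) (1,2) (1,3) (1,1)
  WN@(1,1): attacks (2,3) (3,2) (0,3) (3,0)
  WQ@(1,4): attacks (1,3) (1,2) (2,4) (3,4) (4,4) (0,4) (2,3) (3,2) (4,1) (0,3) [ray(0,-1) blocked at (1,2)]
W attacks (1,1): yes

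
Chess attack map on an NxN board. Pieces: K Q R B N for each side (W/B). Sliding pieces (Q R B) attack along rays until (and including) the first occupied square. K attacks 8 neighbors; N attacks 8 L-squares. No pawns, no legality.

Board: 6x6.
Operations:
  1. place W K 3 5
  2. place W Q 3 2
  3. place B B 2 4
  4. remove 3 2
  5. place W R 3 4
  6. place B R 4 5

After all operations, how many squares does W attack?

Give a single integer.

Answer: 11

Derivation:
Op 1: place WK@(3,5)
Op 2: place WQ@(3,2)
Op 3: place BB@(2,4)
Op 4: remove (3,2)
Op 5: place WR@(3,4)
Op 6: place BR@(4,5)
Per-piece attacks for W:
  WR@(3,4): attacks (3,5) (3,3) (3,2) (3,1) (3,0) (4,4) (5,4) (2,4) [ray(0,1) blocked at (3,5); ray(-1,0) blocked at (2,4)]
  WK@(3,5): attacks (3,4) (4,5) (2,5) (4,4) (2,4)
Union (11 distinct): (2,4) (2,5) (3,0) (3,1) (3,2) (3,3) (3,4) (3,5) (4,4) (4,5) (5,4)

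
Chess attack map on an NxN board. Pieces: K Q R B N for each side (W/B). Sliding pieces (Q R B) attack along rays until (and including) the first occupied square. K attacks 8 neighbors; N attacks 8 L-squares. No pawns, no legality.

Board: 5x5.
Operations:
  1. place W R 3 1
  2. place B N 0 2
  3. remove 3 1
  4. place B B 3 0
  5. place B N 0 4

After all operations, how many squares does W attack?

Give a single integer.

Op 1: place WR@(3,1)
Op 2: place BN@(0,2)
Op 3: remove (3,1)
Op 4: place BB@(3,0)
Op 5: place BN@(0,4)
Per-piece attacks for W:
Union (0 distinct): (none)

Answer: 0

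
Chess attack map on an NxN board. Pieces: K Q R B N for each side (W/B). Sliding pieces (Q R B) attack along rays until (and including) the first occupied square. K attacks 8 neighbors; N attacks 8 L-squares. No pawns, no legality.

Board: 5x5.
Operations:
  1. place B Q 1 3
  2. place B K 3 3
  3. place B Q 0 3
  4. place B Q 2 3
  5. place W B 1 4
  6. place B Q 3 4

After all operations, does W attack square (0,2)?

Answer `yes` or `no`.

Op 1: place BQ@(1,3)
Op 2: place BK@(3,3)
Op 3: place BQ@(0,3)
Op 4: place BQ@(2,3)
Op 5: place WB@(1,4)
Op 6: place BQ@(3,4)
Per-piece attacks for W:
  WB@(1,4): attacks (2,3) (0,3) [ray(1,-1) blocked at (2,3); ray(-1,-1) blocked at (0,3)]
W attacks (0,2): no

Answer: no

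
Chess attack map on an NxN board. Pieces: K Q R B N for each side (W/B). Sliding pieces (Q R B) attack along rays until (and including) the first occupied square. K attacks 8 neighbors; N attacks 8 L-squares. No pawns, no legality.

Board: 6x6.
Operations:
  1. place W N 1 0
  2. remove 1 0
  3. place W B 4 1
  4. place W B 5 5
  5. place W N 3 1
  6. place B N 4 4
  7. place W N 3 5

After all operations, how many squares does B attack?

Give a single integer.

Answer: 4

Derivation:
Op 1: place WN@(1,0)
Op 2: remove (1,0)
Op 3: place WB@(4,1)
Op 4: place WB@(5,5)
Op 5: place WN@(3,1)
Op 6: place BN@(4,4)
Op 7: place WN@(3,5)
Per-piece attacks for B:
  BN@(4,4): attacks (2,5) (5,2) (3,2) (2,3)
Union (4 distinct): (2,3) (2,5) (3,2) (5,2)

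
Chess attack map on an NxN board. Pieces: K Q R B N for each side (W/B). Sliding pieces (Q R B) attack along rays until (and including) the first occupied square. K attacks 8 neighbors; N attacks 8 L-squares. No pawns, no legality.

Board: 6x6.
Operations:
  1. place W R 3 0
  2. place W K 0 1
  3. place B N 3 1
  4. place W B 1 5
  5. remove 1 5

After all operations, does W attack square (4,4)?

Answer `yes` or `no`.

Answer: no

Derivation:
Op 1: place WR@(3,0)
Op 2: place WK@(0,1)
Op 3: place BN@(3,1)
Op 4: place WB@(1,5)
Op 5: remove (1,5)
Per-piece attacks for W:
  WK@(0,1): attacks (0,2) (0,0) (1,1) (1,2) (1,0)
  WR@(3,0): attacks (3,1) (4,0) (5,0) (2,0) (1,0) (0,0) [ray(0,1) blocked at (3,1)]
W attacks (4,4): no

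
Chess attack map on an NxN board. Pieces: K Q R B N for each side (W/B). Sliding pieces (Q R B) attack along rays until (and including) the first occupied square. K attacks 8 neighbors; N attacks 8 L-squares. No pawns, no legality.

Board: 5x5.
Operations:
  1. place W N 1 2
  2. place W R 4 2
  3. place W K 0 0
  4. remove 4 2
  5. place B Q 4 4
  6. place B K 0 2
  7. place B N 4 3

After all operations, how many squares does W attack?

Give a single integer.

Op 1: place WN@(1,2)
Op 2: place WR@(4,2)
Op 3: place WK@(0,0)
Op 4: remove (4,2)
Op 5: place BQ@(4,4)
Op 6: place BK@(0,2)
Op 7: place BN@(4,3)
Per-piece attacks for W:
  WK@(0,0): attacks (0,1) (1,0) (1,1)
  WN@(1,2): attacks (2,4) (3,3) (0,4) (2,0) (3,1) (0,0)
Union (9 distinct): (0,0) (0,1) (0,4) (1,0) (1,1) (2,0) (2,4) (3,1) (3,3)

Answer: 9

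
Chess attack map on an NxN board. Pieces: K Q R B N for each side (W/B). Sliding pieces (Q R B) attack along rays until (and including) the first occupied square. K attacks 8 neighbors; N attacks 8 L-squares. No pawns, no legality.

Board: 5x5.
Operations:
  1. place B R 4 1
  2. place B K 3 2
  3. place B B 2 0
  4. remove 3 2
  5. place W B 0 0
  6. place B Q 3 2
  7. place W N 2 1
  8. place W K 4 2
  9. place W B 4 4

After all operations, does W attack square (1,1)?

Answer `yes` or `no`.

Op 1: place BR@(4,1)
Op 2: place BK@(3,2)
Op 3: place BB@(2,0)
Op 4: remove (3,2)
Op 5: place WB@(0,0)
Op 6: place BQ@(3,2)
Op 7: place WN@(2,1)
Op 8: place WK@(4,2)
Op 9: place WB@(4,4)
Per-piece attacks for W:
  WB@(0,0): attacks (1,1) (2,2) (3,3) (4,4) [ray(1,1) blocked at (4,4)]
  WN@(2,1): attacks (3,3) (4,2) (1,3) (0,2) (4,0) (0,0)
  WK@(4,2): attacks (4,3) (4,1) (3,2) (3,3) (3,1)
  WB@(4,4): attacks (3,3) (2,2) (1,1) (0,0) [ray(-1,-1) blocked at (0,0)]
W attacks (1,1): yes

Answer: yes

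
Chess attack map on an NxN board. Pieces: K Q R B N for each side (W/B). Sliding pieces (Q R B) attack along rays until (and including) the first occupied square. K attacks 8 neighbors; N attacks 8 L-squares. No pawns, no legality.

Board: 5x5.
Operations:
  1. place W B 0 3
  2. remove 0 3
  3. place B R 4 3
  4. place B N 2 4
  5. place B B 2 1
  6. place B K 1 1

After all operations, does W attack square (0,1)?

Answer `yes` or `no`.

Answer: no

Derivation:
Op 1: place WB@(0,3)
Op 2: remove (0,3)
Op 3: place BR@(4,3)
Op 4: place BN@(2,4)
Op 5: place BB@(2,1)
Op 6: place BK@(1,1)
Per-piece attacks for W:
W attacks (0,1): no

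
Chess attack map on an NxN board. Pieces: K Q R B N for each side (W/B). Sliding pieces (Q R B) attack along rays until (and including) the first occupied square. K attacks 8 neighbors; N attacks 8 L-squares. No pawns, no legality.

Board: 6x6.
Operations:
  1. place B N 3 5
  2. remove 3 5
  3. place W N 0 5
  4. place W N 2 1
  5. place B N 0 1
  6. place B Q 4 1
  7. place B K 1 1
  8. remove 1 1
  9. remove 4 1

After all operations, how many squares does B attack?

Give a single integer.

Op 1: place BN@(3,5)
Op 2: remove (3,5)
Op 3: place WN@(0,5)
Op 4: place WN@(2,1)
Op 5: place BN@(0,1)
Op 6: place BQ@(4,1)
Op 7: place BK@(1,1)
Op 8: remove (1,1)
Op 9: remove (4,1)
Per-piece attacks for B:
  BN@(0,1): attacks (1,3) (2,2) (2,0)
Union (3 distinct): (1,3) (2,0) (2,2)

Answer: 3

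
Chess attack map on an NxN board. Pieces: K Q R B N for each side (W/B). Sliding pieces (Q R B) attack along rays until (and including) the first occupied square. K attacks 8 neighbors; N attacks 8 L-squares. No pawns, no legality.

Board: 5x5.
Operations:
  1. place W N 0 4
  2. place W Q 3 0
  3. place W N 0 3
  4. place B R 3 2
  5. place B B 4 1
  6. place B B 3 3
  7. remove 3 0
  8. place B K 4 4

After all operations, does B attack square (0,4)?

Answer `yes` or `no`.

Answer: no

Derivation:
Op 1: place WN@(0,4)
Op 2: place WQ@(3,0)
Op 3: place WN@(0,3)
Op 4: place BR@(3,2)
Op 5: place BB@(4,1)
Op 6: place BB@(3,3)
Op 7: remove (3,0)
Op 8: place BK@(4,4)
Per-piece attacks for B:
  BR@(3,2): attacks (3,3) (3,1) (3,0) (4,2) (2,2) (1,2) (0,2) [ray(0,1) blocked at (3,3)]
  BB@(3,3): attacks (4,4) (4,2) (2,4) (2,2) (1,1) (0,0) [ray(1,1) blocked at (4,4)]
  BB@(4,1): attacks (3,2) (3,0) [ray(-1,1) blocked at (3,2)]
  BK@(4,4): attacks (4,3) (3,4) (3,3)
B attacks (0,4): no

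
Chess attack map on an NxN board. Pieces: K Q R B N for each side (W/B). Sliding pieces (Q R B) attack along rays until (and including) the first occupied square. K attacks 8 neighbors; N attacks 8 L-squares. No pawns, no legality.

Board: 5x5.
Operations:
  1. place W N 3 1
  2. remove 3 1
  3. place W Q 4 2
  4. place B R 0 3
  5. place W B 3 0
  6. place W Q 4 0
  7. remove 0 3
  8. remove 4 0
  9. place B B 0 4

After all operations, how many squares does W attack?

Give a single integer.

Op 1: place WN@(3,1)
Op 2: remove (3,1)
Op 3: place WQ@(4,2)
Op 4: place BR@(0,3)
Op 5: place WB@(3,0)
Op 6: place WQ@(4,0)
Op 7: remove (0,3)
Op 8: remove (4,0)
Op 9: place BB@(0,4)
Per-piece attacks for W:
  WB@(3,0): attacks (4,1) (2,1) (1,2) (0,3)
  WQ@(4,2): attacks (4,3) (4,4) (4,1) (4,0) (3,2) (2,2) (1,2) (0,2) (3,3) (2,4) (3,1) (2,0)
Union (14 distinct): (0,2) (0,3) (1,2) (2,0) (2,1) (2,2) (2,4) (3,1) (3,2) (3,3) (4,0) (4,1) (4,3) (4,4)

Answer: 14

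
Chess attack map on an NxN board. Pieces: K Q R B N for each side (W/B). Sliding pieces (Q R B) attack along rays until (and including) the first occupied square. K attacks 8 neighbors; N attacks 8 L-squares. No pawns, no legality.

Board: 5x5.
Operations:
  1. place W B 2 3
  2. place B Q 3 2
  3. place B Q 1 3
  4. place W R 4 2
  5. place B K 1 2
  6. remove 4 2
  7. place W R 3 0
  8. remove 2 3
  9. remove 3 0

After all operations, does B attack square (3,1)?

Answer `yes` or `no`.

Op 1: place WB@(2,3)
Op 2: place BQ@(3,2)
Op 3: place BQ@(1,3)
Op 4: place WR@(4,2)
Op 5: place BK@(1,2)
Op 6: remove (4,2)
Op 7: place WR@(3,0)
Op 8: remove (2,3)
Op 9: remove (3,0)
Per-piece attacks for B:
  BK@(1,2): attacks (1,3) (1,1) (2,2) (0,2) (2,3) (2,1) (0,3) (0,1)
  BQ@(1,3): attacks (1,4) (1,2) (2,3) (3,3) (4,3) (0,3) (2,4) (2,2) (3,1) (4,0) (0,4) (0,2) [ray(0,-1) blocked at (1,2)]
  BQ@(3,2): attacks (3,3) (3,4) (3,1) (3,0) (4,2) (2,2) (1,2) (4,3) (4,1) (2,3) (1,4) (2,1) (1,0) [ray(-1,0) blocked at (1,2)]
B attacks (3,1): yes

Answer: yes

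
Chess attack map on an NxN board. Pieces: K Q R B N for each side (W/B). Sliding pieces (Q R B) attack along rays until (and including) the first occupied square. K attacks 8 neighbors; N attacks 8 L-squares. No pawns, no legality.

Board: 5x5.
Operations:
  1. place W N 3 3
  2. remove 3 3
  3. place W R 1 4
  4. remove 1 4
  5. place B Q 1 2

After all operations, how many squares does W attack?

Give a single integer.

Answer: 0

Derivation:
Op 1: place WN@(3,3)
Op 2: remove (3,3)
Op 3: place WR@(1,4)
Op 4: remove (1,4)
Op 5: place BQ@(1,2)
Per-piece attacks for W:
Union (0 distinct): (none)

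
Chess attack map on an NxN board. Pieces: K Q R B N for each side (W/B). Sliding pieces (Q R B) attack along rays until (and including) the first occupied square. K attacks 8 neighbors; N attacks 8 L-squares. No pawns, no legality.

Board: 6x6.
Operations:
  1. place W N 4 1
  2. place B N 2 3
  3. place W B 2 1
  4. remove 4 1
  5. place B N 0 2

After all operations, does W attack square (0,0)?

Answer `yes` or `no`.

Op 1: place WN@(4,1)
Op 2: place BN@(2,3)
Op 3: place WB@(2,1)
Op 4: remove (4,1)
Op 5: place BN@(0,2)
Per-piece attacks for W:
  WB@(2,1): attacks (3,2) (4,3) (5,4) (3,0) (1,2) (0,3) (1,0)
W attacks (0,0): no

Answer: no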